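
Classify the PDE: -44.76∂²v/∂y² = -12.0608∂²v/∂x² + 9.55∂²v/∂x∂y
Rewriting in standard form: 12.0608∂²v/∂x² - 9.55∂²v/∂x∂y - 44.76∂²v/∂y² = 0. A = 12.0608, B = -9.55, C = -44.76. Discriminant B² - 4AC = 2250.568132. Since 2250.568132 > 0, hyperbolic.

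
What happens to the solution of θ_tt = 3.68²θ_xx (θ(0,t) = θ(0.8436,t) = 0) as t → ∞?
θ oscillates (no decay). Energy is conserved; the solution oscillates indefinitely as standing waves.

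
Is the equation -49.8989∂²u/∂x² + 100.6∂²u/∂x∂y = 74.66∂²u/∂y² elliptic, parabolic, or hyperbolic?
Rewriting in standard form: -49.8989∂²u/∂x² + 100.6∂²u/∂x∂y - 74.66∂²u/∂y² = 0. Computing B² - 4AC with A = -49.8989, B = 100.6, C = -74.66: discriminant = -4781.447496 (negative). Answer: elliptic.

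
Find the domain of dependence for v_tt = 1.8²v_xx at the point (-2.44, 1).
Domain of dependence: [-4.24, -0.64]. Signals travel at speed 1.8, so data within |x - -2.44| ≤ 1.8·1 = 1.8 can reach the point.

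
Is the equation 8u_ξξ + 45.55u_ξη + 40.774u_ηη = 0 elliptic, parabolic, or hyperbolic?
Computing B² - 4AC with A = 8, B = 45.55, C = 40.774: discriminant = 770.0345 (positive). Answer: hyperbolic.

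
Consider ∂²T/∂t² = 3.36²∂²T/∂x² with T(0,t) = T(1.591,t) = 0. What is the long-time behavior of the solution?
As t → ∞, T oscillates (no decay). Energy is conserved; the solution oscillates indefinitely as standing waves.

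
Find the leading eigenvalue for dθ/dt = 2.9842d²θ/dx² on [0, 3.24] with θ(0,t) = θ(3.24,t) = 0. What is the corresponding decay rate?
Eigenvalues: λₙ = 2.9842n²π²/3.24².
First three modes:
  n=1: λ₁ = 2.9842π²/3.24² ≈ 2.806
  n=2: λ₂ = 11.9368π²/3.24² ≈ 11.223 (4× faster decay)
  n=3: λ₃ = 26.8578π²/3.24² ≈ 25.251 (9× faster decay)
As t → ∞, higher modes decay exponentially faster. The n=1 mode dominates: θ ~ c₁ sin(πx/3.24) e^{-λ₁t}.
Decay rate: λ₁ = 2.9842π²/3.24² ≈ 2.806.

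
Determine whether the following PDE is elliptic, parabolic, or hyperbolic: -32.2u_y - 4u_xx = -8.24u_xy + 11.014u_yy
Rewriting in standard form: -4u_xx + 8.24u_xy - 11.014u_yy - 32.2u_y = 0. Coefficients: A = -4, B = 8.24, C = -11.014. B² - 4AC = -108.3264, which is negative, so the equation is elliptic.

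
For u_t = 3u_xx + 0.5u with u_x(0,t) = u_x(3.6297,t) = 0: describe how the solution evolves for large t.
u grows unboundedly. With Neumann BCs the constant mode has diffusion eigenvalue 0, so any r > 0 makes it grow like e^(0.5t); solution grows exponentially.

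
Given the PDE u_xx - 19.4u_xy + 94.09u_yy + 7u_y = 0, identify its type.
The second-order coefficients are A = 1, B = -19.4, C = 94.09. Since B² - 4AC = 0 = 0, this is a parabolic PDE.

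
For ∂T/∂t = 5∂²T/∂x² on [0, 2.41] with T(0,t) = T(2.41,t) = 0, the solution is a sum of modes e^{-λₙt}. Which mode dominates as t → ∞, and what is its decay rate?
Eigenvalues: λₙ = 5n²π²/2.41².
First three modes:
  n=1: λ₁ = 5π²/2.41² ≈ 8.496
  n=2: λ₂ = 20π²/2.41² ≈ 33.986 (4× faster decay)
  n=3: λ₃ = 45π²/2.41² ≈ 76.468 (9× faster decay)
As t → ∞, higher modes decay exponentially faster. The n=1 mode dominates: T ~ c₁ sin(πx/2.41) e^{-λ₁t}.
Decay rate: λ₁ = 5π²/2.41² ≈ 8.496.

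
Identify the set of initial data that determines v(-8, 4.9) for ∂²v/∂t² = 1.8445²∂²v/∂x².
Domain of dependence: [-17.03805, 1.03805]. Signals travel at speed 1.8445, so data within |x - -8| ≤ 1.8445·4.9 = 9.03805 can reach the point.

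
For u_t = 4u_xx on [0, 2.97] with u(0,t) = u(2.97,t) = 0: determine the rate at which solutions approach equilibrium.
Eigenvalues: λₙ = 4n²π²/2.97².
First three modes:
  n=1: λ₁ = 4π²/2.97² ≈ 4.476
  n=2: λ₂ = 16π²/2.97² ≈ 17.902 (4× faster decay)
  n=3: λ₃ = 36π²/2.97² ≈ 40.28 (9× faster decay)
As t → ∞, higher modes decay exponentially faster. The n=1 mode dominates: u ~ c₁ sin(πx/2.97) e^{-λ₁t}.
Decay rate: λ₁ = 4π²/2.97² ≈ 4.476.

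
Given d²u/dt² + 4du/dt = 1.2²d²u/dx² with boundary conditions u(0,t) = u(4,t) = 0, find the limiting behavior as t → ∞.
u → 0. Damping (γ=4) dissipates energy; oscillations decay exponentially.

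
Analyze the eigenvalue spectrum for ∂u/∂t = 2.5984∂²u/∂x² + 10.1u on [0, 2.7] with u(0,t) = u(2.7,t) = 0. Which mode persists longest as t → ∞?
Eigenvalues: λₙ = 2.5984n²π²/2.7² - 10.1.
First three modes:
  n=1: λ₁ = 2.5984π²/2.7² - 10.1 ≈ -6.582
  n=2: λ₂ = 10.3936π²/2.7² - 10.1 ≈ 3.971
  n=3: λ₃ = 23.3856π²/2.7² - 10.1 ≈ 21.561
Since 2.5984π²/2.7² ≈ 3.518 < 10.1, λ₁ < 0.
The n=1 mode grows fastest (−λₙ is largest for n=1) → dominates.
Asymptotic: u ~ c₁ sin(πx/2.7) e^{6.582t} (exponential growth at rate −λ₁ ≈ 6.582).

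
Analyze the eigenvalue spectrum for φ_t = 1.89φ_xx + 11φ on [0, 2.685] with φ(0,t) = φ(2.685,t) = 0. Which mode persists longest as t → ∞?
Eigenvalues: λₙ = 1.89n²π²/2.685² - 11.
First three modes:
  n=1: λ₁ = 1.89π²/2.685² - 11 ≈ -8.413
  n=2: λ₂ = 7.56π²/2.685² - 11 ≈ -0.65
  n=3: λ₃ = 17.01π²/2.685² - 11 ≈ 12.287
Since 1.89π²/2.685² ≈ 2.587 < 11, λ₁ < 0.
The n=1 mode grows fastest (−λₙ is largest for n=1) → dominates.
Asymptotic: φ ~ c₁ sin(πx/2.685) e^{8.413t} (exponential growth at rate −λ₁ ≈ 8.413).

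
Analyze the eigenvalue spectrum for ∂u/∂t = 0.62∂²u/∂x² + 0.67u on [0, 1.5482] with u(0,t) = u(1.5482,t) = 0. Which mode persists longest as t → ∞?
Eigenvalues: λₙ = 0.62n²π²/1.5482² - 0.67.
First three modes:
  n=1: λ₁ = 0.62π²/1.5482² - 0.67 ≈ 1.883
  n=2: λ₂ = 2.48π²/1.5482² - 0.67 ≈ 9.542
  n=3: λ₃ = 5.58π²/1.5482² - 0.67 ≈ 22.306
Since 0.62π²/1.5482² ≈ 2.553 > 0.67, all λₙ > 0.
The n=1 mode decays slowest → dominates as t → ∞.
Asymptotic: u ~ c₁ sin(πx/1.5482) e^{-λ₁t} with decay rate λ₁ ≈ 1.883.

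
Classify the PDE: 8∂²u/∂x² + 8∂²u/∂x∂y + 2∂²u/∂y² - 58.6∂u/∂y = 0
A = 8, B = 8, C = 2. Discriminant B² - 4AC = 0. Since 0 = 0, parabolic.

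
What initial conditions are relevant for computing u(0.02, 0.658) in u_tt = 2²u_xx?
Domain of dependence: [-1.296, 1.336]. Signals travel at speed 2, so data within |x - 0.02| ≤ 2·0.658 = 1.316 can reach the point.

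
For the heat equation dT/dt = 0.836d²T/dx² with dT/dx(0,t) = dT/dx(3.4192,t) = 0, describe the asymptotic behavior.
T → constant (steady state). Heat is conserved (no flux at boundaries); solution approaches the spatial average.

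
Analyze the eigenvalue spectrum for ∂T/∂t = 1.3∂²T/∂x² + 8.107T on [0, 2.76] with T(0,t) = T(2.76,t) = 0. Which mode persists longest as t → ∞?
Eigenvalues: λₙ = 1.3n²π²/2.76² - 8.107.
First three modes:
  n=1: λ₁ = 1.3π²/2.76² - 8.107 ≈ -6.423
  n=2: λ₂ = 5.2π²/2.76² - 8.107 ≈ -1.37
  n=3: λ₃ = 11.7π²/2.76² - 8.107 ≈ 7.052
Since 1.3π²/2.76² ≈ 1.684 < 8.107, λ₁ < 0.
The n=1 mode grows fastest (−λₙ is largest for n=1) → dominates.
Asymptotic: T ~ c₁ sin(πx/2.76) e^{6.423t} (exponential growth at rate −λ₁ ≈ 6.423).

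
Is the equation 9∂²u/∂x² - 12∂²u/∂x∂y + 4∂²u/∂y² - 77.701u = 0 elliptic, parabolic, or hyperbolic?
Computing B² - 4AC with A = 9, B = -12, C = 4: discriminant = 0 (zero). Answer: parabolic.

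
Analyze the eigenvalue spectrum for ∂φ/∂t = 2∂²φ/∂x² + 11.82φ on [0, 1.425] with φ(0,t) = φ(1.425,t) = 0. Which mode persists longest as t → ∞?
Eigenvalues: λₙ = 2n²π²/1.425² - 11.82.
First three modes:
  n=1: λ₁ = 2π²/1.425² - 11.82 ≈ -2.099
  n=2: λ₂ = 8π²/1.425² - 11.82 ≈ 27.063
  n=3: λ₃ = 18π²/1.425² - 11.82 ≈ 75.667
Since 2π²/1.425² ≈ 9.721 < 11.82, λ₁ < 0.
The n=1 mode grows fastest (−λₙ is largest for n=1) → dominates.
Asymptotic: φ ~ c₁ sin(πx/1.425) e^{2.099t} (exponential growth at rate −λ₁ ≈ 2.099).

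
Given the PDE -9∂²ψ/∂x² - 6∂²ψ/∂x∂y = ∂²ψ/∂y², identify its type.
Rewriting in standard form: -9∂²ψ/∂x² - 6∂²ψ/∂x∂y - ∂²ψ/∂y² = 0. The second-order coefficients are A = -9, B = -6, C = -1. Since B² - 4AC = 0 = 0, this is a parabolic PDE.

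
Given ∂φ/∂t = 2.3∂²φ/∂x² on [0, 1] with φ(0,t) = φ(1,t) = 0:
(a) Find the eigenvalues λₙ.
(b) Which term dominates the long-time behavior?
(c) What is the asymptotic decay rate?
Eigenvalues: λₙ = 2.3n²π².
First three modes:
  n=1: λ₁ = 2.3π² ≈ 22.7
  n=2: λ₂ = 9.2π² ≈ 90.8 (4× faster decay)
  n=3: λ₃ = 20.7π² ≈ 204.301 (9× faster decay)
As t → ∞, higher modes decay exponentially faster. The n=1 mode dominates: φ ~ c₁ sin(πx) e^{-λ₁t}.
Decay rate: λ₁ = 2.3π² ≈ 22.7.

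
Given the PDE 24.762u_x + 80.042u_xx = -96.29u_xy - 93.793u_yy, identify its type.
Rewriting in standard form: 80.042u_xx + 96.29u_xy + 93.793u_yy + 24.762u_x = 0. The second-order coefficients are A = 80.042, B = 96.29, C = 93.793. Since B² - 4AC = -20757.753124 < 0, this is an elliptic PDE.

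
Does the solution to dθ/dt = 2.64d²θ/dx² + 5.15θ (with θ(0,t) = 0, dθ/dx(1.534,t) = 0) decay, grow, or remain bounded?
θ grows unboundedly. Reaction dominates diffusion (r=5.15 > κπ²/(4L²)≈2.77); solution grows exponentially.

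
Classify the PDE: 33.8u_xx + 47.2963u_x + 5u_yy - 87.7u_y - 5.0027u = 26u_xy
Rewriting in standard form: 33.8u_xx - 26u_xy + 5u_yy + 47.2963u_x - 87.7u_y - 5.0027u = 0. A = 33.8, B = -26, C = 5. Discriminant B² - 4AC = 0. Since 0 = 0, parabolic.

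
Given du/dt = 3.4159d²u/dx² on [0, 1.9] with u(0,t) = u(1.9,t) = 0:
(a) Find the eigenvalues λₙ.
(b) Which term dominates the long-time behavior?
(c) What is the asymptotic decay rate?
Eigenvalues: λₙ = 3.4159n²π²/1.9².
First three modes:
  n=1: λ₁ = 3.4159π²/1.9² ≈ 9.339
  n=2: λ₂ = 13.6636π²/1.9² ≈ 37.356 (4× faster decay)
  n=3: λ₃ = 30.7431π²/1.9² ≈ 84.05 (9× faster decay)
As t → ∞, higher modes decay exponentially faster. The n=1 mode dominates: u ~ c₁ sin(πx/1.9) e^{-λ₁t}.
Decay rate: λ₁ = 3.4159π²/1.9² ≈ 9.339.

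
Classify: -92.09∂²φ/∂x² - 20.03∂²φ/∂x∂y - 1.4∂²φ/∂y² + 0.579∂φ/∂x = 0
Elliptic (discriminant = -114.5031).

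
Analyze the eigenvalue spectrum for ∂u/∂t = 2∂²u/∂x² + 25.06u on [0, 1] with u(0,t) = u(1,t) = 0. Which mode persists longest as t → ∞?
Eigenvalues: λₙ = 2n²π²/1² - 25.06.
First three modes:
  n=1: λ₁ = 2π² - 25.06 ≈ -5.321
  n=2: λ₂ = 8π² - 25.06 ≈ 53.897
  n=3: λ₃ = 18π² - 25.06 ≈ 152.593
Since 2π² ≈ 19.739 < 25.06, λ₁ < 0.
The n=1 mode grows fastest (−λₙ is largest for n=1) → dominates.
Asymptotic: u ~ c₁ sin(πx/1) e^{5.321t} (exponential growth at rate −λ₁ ≈ 5.321).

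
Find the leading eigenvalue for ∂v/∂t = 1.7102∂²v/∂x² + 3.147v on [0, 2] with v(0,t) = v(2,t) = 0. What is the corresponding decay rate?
Eigenvalues: λₙ = 1.7102n²π²/2² - 3.147.
First three modes:
  n=1: λ₁ = 1.7102π²/2² - 3.147 ≈ 1.073
  n=2: λ₂ = 6.8408π²/2² - 3.147 ≈ 13.732
  n=3: λ₃ = 15.3918π²/2² - 3.147 ≈ 34.831
Since 1.7102π²/2² ≈ 4.22 > 3.147, all λₙ > 0.
The n=1 mode decays slowest → dominates as t → ∞.
Asymptotic: v ~ c₁ sin(πx/2) e^{-λ₁t} with decay rate λ₁ ≈ 1.073.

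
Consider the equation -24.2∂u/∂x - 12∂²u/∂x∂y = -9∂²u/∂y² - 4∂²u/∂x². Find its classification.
Rewriting in standard form: 4∂²u/∂x² - 12∂²u/∂x∂y + 9∂²u/∂y² - 24.2∂u/∂x = 0. Parabolic. (A = 4, B = -12, C = 9 gives B² - 4AC = 0.)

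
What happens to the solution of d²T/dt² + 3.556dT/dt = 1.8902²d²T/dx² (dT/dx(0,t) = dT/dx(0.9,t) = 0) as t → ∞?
T → constant (steady state). Damping (γ=3.556) dissipates the nonconstant modes; with Neumann BCs the spatial average obeys M''+γM'=0 and tends to a finite limit.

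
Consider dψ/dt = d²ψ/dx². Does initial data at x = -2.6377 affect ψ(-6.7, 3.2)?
Yes, for any finite x. The heat equation has infinite propagation speed, so all initial data affects all points at any t > 0.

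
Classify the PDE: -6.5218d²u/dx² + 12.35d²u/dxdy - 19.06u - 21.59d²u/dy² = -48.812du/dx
Rewriting in standard form: -6.5218d²u/dx² + 12.35d²u/dxdy - 21.59d²u/dy² + 48.812du/dx - 19.06u = 0. A = -6.5218, B = 12.35, C = -21.59. Discriminant B² - 4AC = -410.700148. Since -410.700148 < 0, elliptic.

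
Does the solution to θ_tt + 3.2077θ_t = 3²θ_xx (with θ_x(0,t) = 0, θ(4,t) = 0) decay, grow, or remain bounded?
θ → 0. Damping (γ=3.2077) dissipates energy; oscillations decay exponentially.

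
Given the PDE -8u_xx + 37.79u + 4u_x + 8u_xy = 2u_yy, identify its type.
Rewriting in standard form: -8u_xx + 8u_xy - 2u_yy + 4u_x + 37.79u = 0. The second-order coefficients are A = -8, B = 8, C = -2. Since B² - 4AC = 0 = 0, this is a parabolic PDE.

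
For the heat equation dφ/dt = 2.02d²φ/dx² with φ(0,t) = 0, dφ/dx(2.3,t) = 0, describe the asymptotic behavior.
φ → 0. Heat escapes through the Dirichlet boundary.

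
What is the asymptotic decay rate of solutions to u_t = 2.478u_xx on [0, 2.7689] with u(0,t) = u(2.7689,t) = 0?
Eigenvalues: λₙ = 2.478n²π²/2.7689².
First three modes:
  n=1: λ₁ = 2.478π²/2.7689² ≈ 3.19
  n=2: λ₂ = 9.912π²/2.7689² ≈ 12.76 (4× faster decay)
  n=3: λ₃ = 22.302π²/2.7689² ≈ 28.71 (9× faster decay)
As t → ∞, higher modes decay exponentially faster. The n=1 mode dominates: u ~ c₁ sin(πx/2.7689) e^{-λ₁t}.
Decay rate: λ₁ = 2.478π²/2.7689² ≈ 3.19.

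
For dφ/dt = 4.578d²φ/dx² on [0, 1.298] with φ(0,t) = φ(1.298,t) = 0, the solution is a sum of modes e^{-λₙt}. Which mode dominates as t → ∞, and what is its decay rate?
Eigenvalues: λₙ = 4.578n²π²/1.298².
First three modes:
  n=1: λ₁ = 4.578π²/1.298² ≈ 26.818
  n=2: λ₂ = 18.312π²/1.298² ≈ 107.272 (4× faster decay)
  n=3: λ₃ = 41.202π²/1.298² ≈ 241.362 (9× faster decay)
As t → ∞, higher modes decay exponentially faster. The n=1 mode dominates: φ ~ c₁ sin(πx/1.298) e^{-λ₁t}.
Decay rate: λ₁ = 4.578π²/1.298² ≈ 26.818.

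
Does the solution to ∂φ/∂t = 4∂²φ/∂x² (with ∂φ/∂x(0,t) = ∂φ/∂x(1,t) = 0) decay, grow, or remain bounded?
φ → constant (steady state). Heat is conserved (no flux at boundaries); solution approaches the spatial average.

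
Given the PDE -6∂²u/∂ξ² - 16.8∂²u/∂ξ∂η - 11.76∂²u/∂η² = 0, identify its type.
The second-order coefficients are A = -6, B = -16.8, C = -11.76. Since B² - 4AC = 0 = 0, this is a parabolic PDE.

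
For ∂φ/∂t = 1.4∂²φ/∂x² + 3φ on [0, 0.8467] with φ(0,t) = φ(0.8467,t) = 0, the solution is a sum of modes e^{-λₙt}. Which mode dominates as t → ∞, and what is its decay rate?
Eigenvalues: λₙ = 1.4n²π²/0.8467² - 3.
First three modes:
  n=1: λ₁ = 1.4π²/0.8467² - 3 ≈ 16.274
  n=2: λ₂ = 5.6π²/0.8467² - 3 ≈ 74.095
  n=3: λ₃ = 12.6π²/0.8467² - 3 ≈ 170.465
Since 1.4π²/0.8467² ≈ 19.274 > 3, all λₙ > 0.
The n=1 mode decays slowest → dominates as t → ∞.
Asymptotic: φ ~ c₁ sin(πx/0.8467) e^{-λ₁t} with decay rate λ₁ ≈ 16.274.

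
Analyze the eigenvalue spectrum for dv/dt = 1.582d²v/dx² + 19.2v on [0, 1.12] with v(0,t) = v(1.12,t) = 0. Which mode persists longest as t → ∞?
Eigenvalues: λₙ = 1.582n²π²/1.12² - 19.2.
First three modes:
  n=1: λ₁ = 1.582π²/1.12² - 19.2 ≈ -6.753
  n=2: λ₂ = 6.328π²/1.12² - 19.2 ≈ 30.589
  n=3: λ₃ = 14.238π²/1.12² - 19.2 ≈ 92.824
Since 1.582π²/1.12² ≈ 12.447 < 19.2, λ₁ < 0.
The n=1 mode grows fastest (−λₙ is largest for n=1) → dominates.
Asymptotic: v ~ c₁ sin(πx/1.12) e^{6.753t} (exponential growth at rate −λ₁ ≈ 6.753).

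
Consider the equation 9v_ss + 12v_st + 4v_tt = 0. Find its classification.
Parabolic. (A = 9, B = 12, C = 4 gives B² - 4AC = 0.)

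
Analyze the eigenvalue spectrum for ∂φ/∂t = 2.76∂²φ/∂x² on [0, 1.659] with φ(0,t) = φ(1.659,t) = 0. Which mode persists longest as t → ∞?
Eigenvalues: λₙ = 2.76n²π²/1.659².
First three modes:
  n=1: λ₁ = 2.76π²/1.659² ≈ 9.897
  n=2: λ₂ = 11.04π²/1.659² ≈ 39.589 (4× faster decay)
  n=3: λ₃ = 24.84π²/1.659² ≈ 89.076 (9× faster decay)
As t → ∞, higher modes decay exponentially faster. The n=1 mode dominates: φ ~ c₁ sin(πx/1.659) e^{-λ₁t}.
Decay rate: λ₁ = 2.76π²/1.659² ≈ 9.897.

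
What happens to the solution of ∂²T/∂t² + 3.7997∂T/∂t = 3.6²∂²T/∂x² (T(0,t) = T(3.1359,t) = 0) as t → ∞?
T → 0. Damping (γ=3.7997) dissipates energy; oscillations decay exponentially.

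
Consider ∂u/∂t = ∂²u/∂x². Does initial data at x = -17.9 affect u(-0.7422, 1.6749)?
Yes, for any finite x. The heat equation has infinite propagation speed, so all initial data affects all points at any t > 0.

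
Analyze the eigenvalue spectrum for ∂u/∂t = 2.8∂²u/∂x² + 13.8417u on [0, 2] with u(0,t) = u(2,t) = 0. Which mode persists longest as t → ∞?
Eigenvalues: λₙ = 2.8n²π²/2² - 13.8417.
First three modes:
  n=1: λ₁ = 2.8π²/2² - 13.8417 ≈ -6.933
  n=2: λ₂ = 11.2π²/2² - 13.8417 ≈ 13.793
  n=3: λ₃ = 25.2π²/2² - 13.8417 ≈ 48.337
Since 2.8π²/2² ≈ 6.909 < 13.8417, λ₁ < 0.
The n=1 mode grows fastest (−λₙ is largest for n=1) → dominates.
Asymptotic: u ~ c₁ sin(πx/2) e^{6.933t} (exponential growth at rate −λ₁ ≈ 6.933).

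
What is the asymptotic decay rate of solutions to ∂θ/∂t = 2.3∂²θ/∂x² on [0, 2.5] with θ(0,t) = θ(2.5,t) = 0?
Eigenvalues: λₙ = 2.3n²π²/2.5².
First three modes:
  n=1: λ₁ = 2.3π²/2.5² ≈ 3.632
  n=2: λ₂ = 9.2π²/2.5² ≈ 14.528 (4× faster decay)
  n=3: λ₃ = 20.7π²/2.5² ≈ 32.688 (9× faster decay)
As t → ∞, higher modes decay exponentially faster. The n=1 mode dominates: θ ~ c₁ sin(πx/2.5) e^{-λ₁t}.
Decay rate: λ₁ = 2.3π²/2.5² ≈ 3.632.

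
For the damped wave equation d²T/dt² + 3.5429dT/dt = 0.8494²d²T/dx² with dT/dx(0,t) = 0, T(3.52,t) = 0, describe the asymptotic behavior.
T → 0. Damping (γ=3.5429) dissipates energy; oscillations decay exponentially.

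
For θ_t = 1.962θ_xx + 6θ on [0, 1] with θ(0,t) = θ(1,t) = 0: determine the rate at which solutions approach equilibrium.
Eigenvalues: λₙ = 1.962n²π²/1² - 6.
First three modes:
  n=1: λ₁ = 1.962π² - 6 ≈ 13.364
  n=2: λ₂ = 7.848π² - 6 ≈ 71.457
  n=3: λ₃ = 17.658π² - 6 ≈ 168.277
Since 1.962π² ≈ 19.364 > 6, all λₙ > 0.
The n=1 mode decays slowest → dominates as t → ∞.
Asymptotic: θ ~ c₁ sin(πx/1) e^{-λ₁t} with decay rate λ₁ ≈ 13.364.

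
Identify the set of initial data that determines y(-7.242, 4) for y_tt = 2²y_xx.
Domain of dependence: [-15.242, 0.758]. Signals travel at speed 2, so data within |x - -7.242| ≤ 2·4 = 8 can reach the point.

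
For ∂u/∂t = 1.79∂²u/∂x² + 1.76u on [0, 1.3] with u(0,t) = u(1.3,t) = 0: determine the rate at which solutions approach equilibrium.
Eigenvalues: λₙ = 1.79n²π²/1.3² - 1.76.
First three modes:
  n=1: λ₁ = 1.79π²/1.3² - 1.76 ≈ 8.694
  n=2: λ₂ = 7.16π²/1.3² - 1.76 ≈ 40.054
  n=3: λ₃ = 16.11π²/1.3² - 1.76 ≈ 92.322
Since 1.79π²/1.3² ≈ 10.454 > 1.76, all λₙ > 0.
The n=1 mode decays slowest → dominates as t → ∞.
Asymptotic: u ~ c₁ sin(πx/1.3) e^{-λ₁t} with decay rate λ₁ ≈ 8.694.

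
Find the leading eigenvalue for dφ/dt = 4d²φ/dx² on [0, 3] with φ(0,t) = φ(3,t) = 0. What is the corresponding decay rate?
Eigenvalues: λₙ = 4n²π²/3².
First three modes:
  n=1: λ₁ = 4π²/3² ≈ 4.386
  n=2: λ₂ = 16π²/3² ≈ 17.546 (4× faster decay)
  n=3: λ₃ = 36π²/3² ≈ 39.478 (9× faster decay)
As t → ∞, higher modes decay exponentially faster. The n=1 mode dominates: φ ~ c₁ sin(πx/3) e^{-λ₁t}.
Decay rate: λ₁ = 4π²/3² ≈ 4.386.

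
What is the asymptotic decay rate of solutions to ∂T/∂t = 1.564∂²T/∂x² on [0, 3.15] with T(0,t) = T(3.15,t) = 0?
Eigenvalues: λₙ = 1.564n²π²/3.15².
First three modes:
  n=1: λ₁ = 1.564π²/3.15² ≈ 1.556
  n=2: λ₂ = 6.256π²/3.15² ≈ 6.223 (4× faster decay)
  n=3: λ₃ = 14.076π²/3.15² ≈ 14.001 (9× faster decay)
As t → ∞, higher modes decay exponentially faster. The n=1 mode dominates: T ~ c₁ sin(πx/3.15) e^{-λ₁t}.
Decay rate: λ₁ = 1.564π²/3.15² ≈ 1.556.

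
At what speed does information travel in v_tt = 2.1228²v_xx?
Speed = 2.1228. Information travels along characteristics x = x₀ ± 2.1228t.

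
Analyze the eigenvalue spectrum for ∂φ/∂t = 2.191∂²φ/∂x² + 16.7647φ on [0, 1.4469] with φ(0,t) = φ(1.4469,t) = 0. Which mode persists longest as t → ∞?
Eigenvalues: λₙ = 2.191n²π²/1.4469² - 16.7647.
First three modes:
  n=1: λ₁ = 2.191π²/1.4469² - 16.7647 ≈ -6.436
  n=2: λ₂ = 8.764π²/1.4469² - 16.7647 ≈ 24.552
  n=3: λ₃ = 19.719π²/1.4469² - 16.7647 ≈ 76.198
Since 2.191π²/1.4469² ≈ 10.329 < 16.7647, λ₁ < 0.
The n=1 mode grows fastest (−λₙ is largest for n=1) → dominates.
Asymptotic: φ ~ c₁ sin(πx/1.4469) e^{6.436t} (exponential growth at rate −λ₁ ≈ 6.436).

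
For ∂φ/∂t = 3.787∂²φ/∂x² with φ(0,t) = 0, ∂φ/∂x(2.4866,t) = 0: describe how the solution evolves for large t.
φ → 0. Heat escapes through the Dirichlet boundary.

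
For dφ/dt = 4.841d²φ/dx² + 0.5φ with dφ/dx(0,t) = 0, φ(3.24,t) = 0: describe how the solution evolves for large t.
φ → 0. Diffusion dominates reaction (r=0.5 < κπ²/(4L²)≈1.14); solution decays.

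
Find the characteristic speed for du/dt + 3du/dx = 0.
Speed = 3. Information travels along x - 3t = const (rightward).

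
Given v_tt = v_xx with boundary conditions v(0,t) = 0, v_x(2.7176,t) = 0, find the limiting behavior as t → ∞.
v oscillates (no decay). Energy is conserved; the solution oscillates indefinitely as standing waves.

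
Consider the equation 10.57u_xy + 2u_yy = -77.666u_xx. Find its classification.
Rewriting in standard form: 77.666u_xx + 10.57u_xy + 2u_yy = 0. Elliptic. (A = 77.666, B = 10.57, C = 2 gives B² - 4AC = -509.6031.)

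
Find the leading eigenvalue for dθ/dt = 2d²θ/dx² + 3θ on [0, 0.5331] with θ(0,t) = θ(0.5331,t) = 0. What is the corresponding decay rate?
Eigenvalues: λₙ = 2n²π²/0.5331² - 3.
First three modes:
  n=1: λ₁ = 2π²/0.5331² - 3 ≈ 66.456
  n=2: λ₂ = 8π²/0.5331² - 3 ≈ 274.826
  n=3: λ₃ = 18π²/0.5331² - 3 ≈ 622.108
Since 2π²/0.5331² ≈ 69.456 > 3, all λₙ > 0.
The n=1 mode decays slowest → dominates as t → ∞.
Asymptotic: θ ~ c₁ sin(πx/0.5331) e^{-λ₁t} with decay rate λ₁ ≈ 66.456.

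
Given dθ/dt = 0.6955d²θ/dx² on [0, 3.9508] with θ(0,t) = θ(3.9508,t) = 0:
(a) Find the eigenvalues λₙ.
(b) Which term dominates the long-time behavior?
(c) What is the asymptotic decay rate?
Eigenvalues: λₙ = 0.6955n²π²/3.9508².
First three modes:
  n=1: λ₁ = 0.6955π²/3.9508² ≈ 0.44
  n=2: λ₂ = 2.782π²/3.9508² ≈ 1.759 (4× faster decay)
  n=3: λ₃ = 6.2595π²/3.9508² ≈ 3.958 (9× faster decay)
As t → ∞, higher modes decay exponentially faster. The n=1 mode dominates: θ ~ c₁ sin(πx/3.9508) e^{-λ₁t}.
Decay rate: λ₁ = 0.6955π²/3.9508² ≈ 0.44.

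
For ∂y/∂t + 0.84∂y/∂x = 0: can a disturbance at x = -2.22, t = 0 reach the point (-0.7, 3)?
No. Only data at x = -3.22 affects (-0.7, 3). Advection has one-way propagation along characteristics.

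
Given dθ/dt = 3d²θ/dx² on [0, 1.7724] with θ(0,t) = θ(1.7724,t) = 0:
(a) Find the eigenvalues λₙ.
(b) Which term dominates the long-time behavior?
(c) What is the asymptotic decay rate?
Eigenvalues: λₙ = 3n²π²/1.7724².
First three modes:
  n=1: λ₁ = 3π²/1.7724² ≈ 9.425
  n=2: λ₂ = 12π²/1.7724² ≈ 37.701 (4× faster decay)
  n=3: λ₃ = 27π²/1.7724² ≈ 84.828 (9× faster decay)
As t → ∞, higher modes decay exponentially faster. The n=1 mode dominates: θ ~ c₁ sin(πx/1.7724) e^{-λ₁t}.
Decay rate: λ₁ = 3π²/1.7724² ≈ 9.425.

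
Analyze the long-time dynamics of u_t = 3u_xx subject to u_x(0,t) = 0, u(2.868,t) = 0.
Long-time behavior: u → 0. Heat escapes through the Dirichlet boundary.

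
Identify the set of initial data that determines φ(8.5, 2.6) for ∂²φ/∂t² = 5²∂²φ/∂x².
Domain of dependence: [-4.5, 21.5]. Signals travel at speed 5, so data within |x - 8.5| ≤ 5·2.6 = 13 can reach the point.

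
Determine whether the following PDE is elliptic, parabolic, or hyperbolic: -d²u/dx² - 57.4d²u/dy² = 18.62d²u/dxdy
Rewriting in standard form: -d²u/dx² - 18.62d²u/dxdy - 57.4d²u/dy² = 0. Coefficients: A = -1, B = -18.62, C = -57.4. B² - 4AC = 117.1044, which is positive, so the equation is hyperbolic.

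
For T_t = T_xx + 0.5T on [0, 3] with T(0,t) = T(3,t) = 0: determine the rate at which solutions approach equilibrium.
Eigenvalues: λₙ = n²π²/3² - 0.5.
First three modes:
  n=1: λ₁ = π²/3² - 0.5 ≈ 0.597
  n=2: λ₂ = 4π²/3² - 0.5 ≈ 3.886
  n=3: λ₃ = 9π²/3² - 0.5 ≈ 9.37
Since π²/3² ≈ 1.097 > 0.5, all λₙ > 0.
The n=1 mode decays slowest → dominates as t → ∞.
Asymptotic: T ~ c₁ sin(πx/3) e^{-λ₁t} with decay rate λ₁ ≈ 0.597.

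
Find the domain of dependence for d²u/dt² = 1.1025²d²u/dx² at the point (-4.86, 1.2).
Domain of dependence: [-6.183, -3.537]. Signals travel at speed 1.1025, so data within |x - -4.86| ≤ 1.1025·1.2 = 1.323 can reach the point.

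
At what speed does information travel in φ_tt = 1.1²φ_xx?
Speed = 1.1. Information travels along characteristics x = x₀ ± 1.1t.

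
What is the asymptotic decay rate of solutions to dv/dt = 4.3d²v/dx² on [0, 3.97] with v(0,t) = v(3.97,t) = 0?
Eigenvalues: λₙ = 4.3n²π²/3.97².
First three modes:
  n=1: λ₁ = 4.3π²/3.97² ≈ 2.693
  n=2: λ₂ = 17.2π²/3.97² ≈ 10.771 (4× faster decay)
  n=3: λ₃ = 38.7π²/3.97² ≈ 24.234 (9× faster decay)
As t → ∞, higher modes decay exponentially faster. The n=1 mode dominates: v ~ c₁ sin(πx/3.97) e^{-λ₁t}.
Decay rate: λ₁ = 4.3π²/3.97² ≈ 2.693.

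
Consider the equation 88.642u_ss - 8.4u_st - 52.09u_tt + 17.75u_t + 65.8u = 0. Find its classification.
Hyperbolic. (A = 88.642, B = -8.4, C = -52.09 gives B² - 4AC = 18540.00712.)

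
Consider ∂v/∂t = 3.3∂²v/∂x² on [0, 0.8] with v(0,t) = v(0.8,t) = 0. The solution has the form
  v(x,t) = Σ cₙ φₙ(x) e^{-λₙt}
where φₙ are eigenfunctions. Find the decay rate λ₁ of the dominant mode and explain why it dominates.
Eigenvalues: λₙ = 3.3n²π²/0.8².
First three modes:
  n=1: λ₁ = 3.3π²/0.8² ≈ 50.89
  n=2: λ₂ = 13.2π²/0.8² ≈ 203.561 (4× faster decay)
  n=3: λ₃ = 29.7π²/0.8² ≈ 458.011 (9× faster decay)
As t → ∞, higher modes decay exponentially faster. The n=1 mode dominates: v ~ c₁ sin(πx/0.8) e^{-λ₁t}.
Decay rate: λ₁ = 3.3π²/0.8² ≈ 50.89.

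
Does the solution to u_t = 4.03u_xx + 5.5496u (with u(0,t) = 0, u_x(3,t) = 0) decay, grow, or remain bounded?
u grows unboundedly. Reaction dominates diffusion (r=5.5496 > κπ²/(4L²)≈1.1); solution grows exponentially.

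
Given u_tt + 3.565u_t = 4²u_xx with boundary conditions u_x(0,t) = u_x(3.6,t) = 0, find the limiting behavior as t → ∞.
u → constant (steady state). Damping (γ=3.565) dissipates the nonconstant modes; with Neumann BCs the spatial average obeys M''+γM'=0 and tends to a finite limit.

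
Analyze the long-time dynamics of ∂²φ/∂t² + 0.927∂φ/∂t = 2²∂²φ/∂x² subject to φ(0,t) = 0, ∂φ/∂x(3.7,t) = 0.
Long-time behavior: φ → 0. Damping (γ=0.927) dissipates energy; oscillations decay exponentially.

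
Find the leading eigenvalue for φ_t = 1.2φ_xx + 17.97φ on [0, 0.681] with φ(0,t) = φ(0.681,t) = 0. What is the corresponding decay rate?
Eigenvalues: λₙ = 1.2n²π²/0.681² - 17.97.
First three modes:
  n=1: λ₁ = 1.2π²/0.681² - 17.97 ≈ 7.568
  n=2: λ₂ = 4.8π²/0.681² - 17.97 ≈ 84.182
  n=3: λ₃ = 10.8π²/0.681² - 17.97 ≈ 211.872
Since 1.2π²/0.681² ≈ 25.538 > 17.97, all λₙ > 0.
The n=1 mode decays slowest → dominates as t → ∞.
Asymptotic: φ ~ c₁ sin(πx/0.681) e^{-λ₁t} with decay rate λ₁ ≈ 7.568.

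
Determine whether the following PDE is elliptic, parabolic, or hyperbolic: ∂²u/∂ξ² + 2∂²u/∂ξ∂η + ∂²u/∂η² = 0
Coefficients: A = 1, B = 2, C = 1. B² - 4AC = 0, which is zero, so the equation is parabolic.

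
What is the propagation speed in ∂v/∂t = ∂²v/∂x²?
Infinite. The heat equation is parabolic, not hyperbolic, so disturbances propagate instantly.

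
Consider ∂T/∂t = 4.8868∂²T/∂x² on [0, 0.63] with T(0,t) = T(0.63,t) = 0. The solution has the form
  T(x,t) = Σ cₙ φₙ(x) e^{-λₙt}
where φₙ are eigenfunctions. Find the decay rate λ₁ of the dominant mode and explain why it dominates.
Eigenvalues: λₙ = 4.8868n²π²/0.63².
First three modes:
  n=1: λ₁ = 4.8868π²/0.63² ≈ 121.519
  n=2: λ₂ = 19.5472π²/0.63² ≈ 486.075 (4× faster decay)
  n=3: λ₃ = 43.9812π²/0.63² ≈ 1093.669 (9× faster decay)
As t → ∞, higher modes decay exponentially faster. The n=1 mode dominates: T ~ c₁ sin(πx/0.63) e^{-λ₁t}.
Decay rate: λ₁ = 4.8868π²/0.63² ≈ 121.519.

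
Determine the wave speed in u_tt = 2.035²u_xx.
Speed = 2.035. Information travels along characteristics x = x₀ ± 2.035t.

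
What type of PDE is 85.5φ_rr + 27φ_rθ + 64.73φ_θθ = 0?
With A = 85.5, B = 27, C = 64.73, the discriminant is -21408.66. This is an elliptic PDE.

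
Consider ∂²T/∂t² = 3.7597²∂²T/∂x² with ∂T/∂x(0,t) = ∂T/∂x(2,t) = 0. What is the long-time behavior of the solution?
As t → ∞, T oscillates about a mean that drifts linearly in t (generically unbounded; no decay). There is no damping, so the nonconstant modes persist as standing waves (energy conserved, no decay). But with Neumann conditions at both ends the constant mode has eigenvalue 0: the spatial mean M(t) of T satisfies M'' = 0, so M(t) = M(0) + M'(0)·t. Unless the initial velocity has zero mean (∫T_t(x,0)dx = 0), the solution grows linearly in t (unbounded, though not exponentially); if it does have zero mean, the solution stays bounded and simply oscillates.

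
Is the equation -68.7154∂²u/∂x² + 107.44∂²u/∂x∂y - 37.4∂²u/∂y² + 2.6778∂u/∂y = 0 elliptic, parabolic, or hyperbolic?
Computing B² - 4AC with A = -68.7154, B = 107.44, C = -37.4: discriminant = 1263.52976 (positive). Answer: hyperbolic.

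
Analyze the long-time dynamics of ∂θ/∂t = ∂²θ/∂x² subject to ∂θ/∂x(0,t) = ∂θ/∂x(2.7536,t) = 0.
Long-time behavior: θ → constant (steady state). Heat is conserved (no flux at boundaries); solution approaches the spatial average.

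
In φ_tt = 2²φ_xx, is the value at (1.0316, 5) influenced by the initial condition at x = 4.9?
Yes. The domain of dependence is [-8.9684, 11.0316], and 4.9 ∈ [-8.9684, 11.0316].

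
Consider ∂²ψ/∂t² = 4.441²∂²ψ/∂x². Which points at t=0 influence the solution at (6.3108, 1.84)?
Domain of dependence: [-1.86064, 14.48224]. Signals travel at speed 4.441, so data within |x - 6.3108| ≤ 4.441·1.84 = 8.17144 can reach the point.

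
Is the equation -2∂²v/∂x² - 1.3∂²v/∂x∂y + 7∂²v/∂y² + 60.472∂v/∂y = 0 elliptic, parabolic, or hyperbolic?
Computing B² - 4AC with A = -2, B = -1.3, C = 7: discriminant = 57.69 (positive). Answer: hyperbolic.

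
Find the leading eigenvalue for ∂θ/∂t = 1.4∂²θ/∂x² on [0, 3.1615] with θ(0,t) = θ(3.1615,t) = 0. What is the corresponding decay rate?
Eigenvalues: λₙ = 1.4n²π²/3.1615².
First three modes:
  n=1: λ₁ = 1.4π²/3.1615² ≈ 1.382
  n=2: λ₂ = 5.6π²/3.1615² ≈ 5.53 (4× faster decay)
  n=3: λ₃ = 12.6π²/3.1615² ≈ 12.442 (9× faster decay)
As t → ∞, higher modes decay exponentially faster. The n=1 mode dominates: θ ~ c₁ sin(πx/3.1615) e^{-λ₁t}.
Decay rate: λ₁ = 1.4π²/3.1615² ≈ 1.382.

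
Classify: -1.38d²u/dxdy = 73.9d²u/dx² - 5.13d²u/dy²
Rewriting in standard form: -73.9d²u/dx² - 1.38d²u/dxdy + 5.13d²u/dy² = 0. Hyperbolic (discriminant = 1518.3324).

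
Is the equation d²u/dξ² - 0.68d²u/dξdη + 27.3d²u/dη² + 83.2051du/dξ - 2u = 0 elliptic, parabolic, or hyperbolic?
Computing B² - 4AC with A = 1, B = -0.68, C = 27.3: discriminant = -108.7376 (negative). Answer: elliptic.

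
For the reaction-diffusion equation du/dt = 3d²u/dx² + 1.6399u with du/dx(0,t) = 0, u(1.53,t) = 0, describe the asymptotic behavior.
u → 0. Diffusion dominates reaction (r=1.6399 < κπ²/(4L²)≈3.16); solution decays.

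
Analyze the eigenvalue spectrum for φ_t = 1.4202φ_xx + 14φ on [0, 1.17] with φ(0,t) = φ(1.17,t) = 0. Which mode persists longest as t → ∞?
Eigenvalues: λₙ = 1.4202n²π²/1.17² - 14.
First three modes:
  n=1: λ₁ = 1.4202π²/1.17² - 14 ≈ -3.761
  n=2: λ₂ = 5.6808π²/1.17² - 14 ≈ 26.958
  n=3: λ₃ = 12.7818π²/1.17² - 14 ≈ 78.155
Since 1.4202π²/1.17² ≈ 10.239 < 14, λ₁ < 0.
The n=1 mode grows fastest (−λₙ is largest for n=1) → dominates.
Asymptotic: φ ~ c₁ sin(πx/1.17) e^{3.761t} (exponential growth at rate −λ₁ ≈ 3.761).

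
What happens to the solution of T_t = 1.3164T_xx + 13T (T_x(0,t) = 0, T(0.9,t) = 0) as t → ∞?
T grows unboundedly. Reaction dominates diffusion (r=13 > κπ²/(4L²)≈4.01); solution grows exponentially.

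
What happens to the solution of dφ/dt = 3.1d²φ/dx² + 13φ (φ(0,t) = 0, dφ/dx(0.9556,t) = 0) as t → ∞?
φ grows unboundedly. Reaction dominates diffusion (r=13 > κπ²/(4L²)≈8.38); solution grows exponentially.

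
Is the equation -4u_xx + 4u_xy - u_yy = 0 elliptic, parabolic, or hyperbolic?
Computing B² - 4AC with A = -4, B = 4, C = -1: discriminant = 0 (zero). Answer: parabolic.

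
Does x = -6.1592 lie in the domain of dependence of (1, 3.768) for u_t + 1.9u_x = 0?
Yes. The characteristic through (1, 3.768) passes through x = -6.1592.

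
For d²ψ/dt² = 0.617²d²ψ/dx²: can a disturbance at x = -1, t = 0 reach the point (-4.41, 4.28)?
No. The domain of dependence is [-7.05076, -1.76924], and -1 is outside this interval.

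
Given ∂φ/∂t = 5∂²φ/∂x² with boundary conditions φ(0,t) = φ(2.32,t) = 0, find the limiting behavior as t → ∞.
φ → 0. Heat diffuses out through both boundaries.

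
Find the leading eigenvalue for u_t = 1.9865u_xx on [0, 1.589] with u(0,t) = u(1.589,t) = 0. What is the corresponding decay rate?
Eigenvalues: λₙ = 1.9865n²π²/1.589².
First three modes:
  n=1: λ₁ = 1.9865π²/1.589² ≈ 7.765
  n=2: λ₂ = 7.946π²/1.589² ≈ 31.06 (4× faster decay)
  n=3: λ₃ = 17.8785π²/1.589² ≈ 69.885 (9× faster decay)
As t → ∞, higher modes decay exponentially faster. The n=1 mode dominates: u ~ c₁ sin(πx/1.589) e^{-λ₁t}.
Decay rate: λ₁ = 1.9865π²/1.589² ≈ 7.765.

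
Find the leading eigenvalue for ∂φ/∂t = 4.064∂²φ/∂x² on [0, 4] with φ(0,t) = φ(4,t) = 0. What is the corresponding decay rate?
Eigenvalues: λₙ = 4.064n²π²/4².
First three modes:
  n=1: λ₁ = 4.064π²/4² ≈ 2.507
  n=2: λ₂ = 16.256π²/4² ≈ 10.028 (4× faster decay)
  n=3: λ₃ = 36.576π²/4² ≈ 22.562 (9× faster decay)
As t → ∞, higher modes decay exponentially faster. The n=1 mode dominates: φ ~ c₁ sin(πx/4) e^{-λ₁t}.
Decay rate: λ₁ = 4.064π²/4² ≈ 2.507.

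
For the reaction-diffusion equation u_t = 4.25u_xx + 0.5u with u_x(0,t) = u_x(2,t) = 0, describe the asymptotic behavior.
u grows unboundedly. With Neumann BCs the constant mode has diffusion eigenvalue 0, so any r > 0 makes it grow like e^(0.5t); solution grows exponentially.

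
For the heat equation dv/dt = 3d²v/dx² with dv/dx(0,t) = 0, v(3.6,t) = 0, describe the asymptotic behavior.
v → 0. Heat escapes through the Dirichlet boundary.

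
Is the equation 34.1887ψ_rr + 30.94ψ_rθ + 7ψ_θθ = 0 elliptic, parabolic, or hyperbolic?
Computing B² - 4AC with A = 34.1887, B = 30.94, C = 7: discriminant = 0 (zero). Answer: parabolic.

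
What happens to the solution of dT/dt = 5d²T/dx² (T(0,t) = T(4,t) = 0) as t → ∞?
T → 0. Heat diffuses out through both boundaries.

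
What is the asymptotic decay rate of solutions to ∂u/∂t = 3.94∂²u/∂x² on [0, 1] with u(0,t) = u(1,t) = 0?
Eigenvalues: λₙ = 3.94n²π².
First three modes:
  n=1: λ₁ = 3.94π² ≈ 38.886
  n=2: λ₂ = 15.76π² ≈ 155.545 (4× faster decay)
  n=3: λ₃ = 35.46π² ≈ 349.976 (9× faster decay)
As t → ∞, higher modes decay exponentially faster. The n=1 mode dominates: u ~ c₁ sin(πx) e^{-λ₁t}.
Decay rate: λ₁ = 3.94π² ≈ 38.886.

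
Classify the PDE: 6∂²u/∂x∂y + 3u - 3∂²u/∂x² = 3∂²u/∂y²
Rewriting in standard form: -3∂²u/∂x² + 6∂²u/∂x∂y - 3∂²u/∂y² + 3u = 0. A = -3, B = 6, C = -3. Discriminant B² - 4AC = 0. Since 0 = 0, parabolic.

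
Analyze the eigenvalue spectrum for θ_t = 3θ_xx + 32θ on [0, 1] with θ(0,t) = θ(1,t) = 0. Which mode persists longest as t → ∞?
Eigenvalues: λₙ = 3n²π²/1² - 32.
First three modes:
  n=1: λ₁ = 3π² - 32 ≈ -2.391
  n=2: λ₂ = 12π² - 32 ≈ 86.435
  n=3: λ₃ = 27π² - 32 ≈ 234.479
Since 3π² ≈ 29.609 < 32, λ₁ < 0.
The n=1 mode grows fastest (−λₙ is largest for n=1) → dominates.
Asymptotic: θ ~ c₁ sin(πx/1) e^{2.391t} (exponential growth at rate −λ₁ ≈ 2.391).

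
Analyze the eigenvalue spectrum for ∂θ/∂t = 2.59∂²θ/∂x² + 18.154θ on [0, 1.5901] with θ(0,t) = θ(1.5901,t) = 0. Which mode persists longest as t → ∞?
Eigenvalues: λₙ = 2.59n²π²/1.5901² - 18.154.
First three modes:
  n=1: λ₁ = 2.59π²/1.5901² - 18.154 ≈ -8.044
  n=2: λ₂ = 10.36π²/1.5901² - 18.154 ≈ 22.286
  n=3: λ₃ = 23.31π²/1.5901² - 18.154 ≈ 72.836
Since 2.59π²/1.5901² ≈ 10.11 < 18.154, λ₁ < 0.
The n=1 mode grows fastest (−λₙ is largest for n=1) → dominates.
Asymptotic: θ ~ c₁ sin(πx/1.5901) e^{8.044t} (exponential growth at rate −λ₁ ≈ 8.044).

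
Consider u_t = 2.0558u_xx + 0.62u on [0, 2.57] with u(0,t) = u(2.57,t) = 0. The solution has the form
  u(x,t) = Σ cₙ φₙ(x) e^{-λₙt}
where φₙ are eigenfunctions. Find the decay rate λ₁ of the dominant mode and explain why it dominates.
Eigenvalues: λₙ = 2.0558n²π²/2.57² - 0.62.
First three modes:
  n=1: λ₁ = 2.0558π²/2.57² - 0.62 ≈ 2.452
  n=2: λ₂ = 8.2232π²/2.57² - 0.62 ≈ 11.668
  n=3: λ₃ = 18.5022π²/2.57² - 0.62 ≈ 27.028
Since 2.0558π²/2.57² ≈ 3.072 > 0.62, all λₙ > 0.
The n=1 mode decays slowest → dominates as t → ∞.
Asymptotic: u ~ c₁ sin(πx/2.57) e^{-λ₁t} with decay rate λ₁ ≈ 2.452.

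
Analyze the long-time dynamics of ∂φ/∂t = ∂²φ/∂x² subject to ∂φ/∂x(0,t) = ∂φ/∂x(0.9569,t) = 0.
Long-time behavior: φ → constant (steady state). Heat is conserved (no flux at boundaries); solution approaches the spatial average.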